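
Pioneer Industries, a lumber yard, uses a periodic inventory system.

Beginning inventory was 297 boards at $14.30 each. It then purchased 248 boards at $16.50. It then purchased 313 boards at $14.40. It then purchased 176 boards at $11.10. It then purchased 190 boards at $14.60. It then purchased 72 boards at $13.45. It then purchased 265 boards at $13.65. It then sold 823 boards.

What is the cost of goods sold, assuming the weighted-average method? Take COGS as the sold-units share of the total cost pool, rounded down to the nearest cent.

Sale 1, sell 823: 823/1561 × $22,159.55 → $11,683.09
Ending inventory (cost pool remaining) = $10,476.46

COGS = $11,683.09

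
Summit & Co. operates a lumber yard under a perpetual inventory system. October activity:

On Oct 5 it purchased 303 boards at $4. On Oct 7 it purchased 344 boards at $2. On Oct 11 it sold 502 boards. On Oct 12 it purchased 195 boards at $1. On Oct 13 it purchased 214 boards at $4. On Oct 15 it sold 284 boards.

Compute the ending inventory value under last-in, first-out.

Ending inventory = $705

Oct 11, 502 sold [LIFO — newest first]: 344 @ $2 + 158 @ $4 = $1,320
Oct 15, 284 sold [LIFO — newest first]: 214 @ $4 + 70 @ $1 = $926
Total COGS = $1,320 + $926 = $2,246
Ending inventory: 145 @ $4 + 125 @ $1 = $705
Check: goods available $2,951 = COGS $2,246 + ending $705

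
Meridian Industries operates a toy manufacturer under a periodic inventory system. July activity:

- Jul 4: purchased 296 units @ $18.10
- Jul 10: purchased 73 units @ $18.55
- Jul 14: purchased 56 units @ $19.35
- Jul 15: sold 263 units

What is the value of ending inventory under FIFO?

Jul 15, 263 sold [FIFO — oldest first]: 263 @ $18.10 = $4,760.30
Ending inventory: 33 @ $18.10 + 73 @ $18.55 + 56 @ $19.35 = $3,035.05

Ending inventory = $3,035.05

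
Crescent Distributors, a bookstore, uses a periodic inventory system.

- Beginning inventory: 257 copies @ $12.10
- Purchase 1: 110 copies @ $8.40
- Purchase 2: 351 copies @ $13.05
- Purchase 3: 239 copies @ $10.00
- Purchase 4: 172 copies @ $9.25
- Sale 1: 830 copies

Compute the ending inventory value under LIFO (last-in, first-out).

Sale 1 (830) [LIFO — newest first]: 172 @ $9.25 + 239 @ $10.00 + 351 @ $13.05 + 68 @ $8.40 = $9,132.75
Ending inventory: 257 @ $12.10 + 42 @ $8.40 = $3,462.50

Ending inventory = $3,462.50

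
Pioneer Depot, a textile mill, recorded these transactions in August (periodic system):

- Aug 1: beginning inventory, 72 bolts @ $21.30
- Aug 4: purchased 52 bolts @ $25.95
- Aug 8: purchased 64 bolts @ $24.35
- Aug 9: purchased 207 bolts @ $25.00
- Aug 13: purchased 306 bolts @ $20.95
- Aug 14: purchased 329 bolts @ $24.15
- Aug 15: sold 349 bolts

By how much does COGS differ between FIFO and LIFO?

FIFO COGS: 72 @ $21.30 + 52 @ $25.95 + 64 @ $24.35 + 161 @ $25.00 = $8,466.40
LIFO COGS: 329 @ $24.15 + 20 @ $20.95 = $8,364.35
Difference = |$8,466.40 − $8,364.35| = $102.05

$102.05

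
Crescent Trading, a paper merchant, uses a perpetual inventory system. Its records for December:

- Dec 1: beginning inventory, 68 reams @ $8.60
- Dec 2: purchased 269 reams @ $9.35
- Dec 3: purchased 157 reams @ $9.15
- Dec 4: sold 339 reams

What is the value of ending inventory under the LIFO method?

Dec 4, 339 sold [LIFO — newest first]: 157 @ $9.15 + 182 @ $9.35 = $3,138.25
Ending inventory: 68 @ $8.60 + 87 @ $9.35 = $1,398.25

Ending inventory = $1,398.25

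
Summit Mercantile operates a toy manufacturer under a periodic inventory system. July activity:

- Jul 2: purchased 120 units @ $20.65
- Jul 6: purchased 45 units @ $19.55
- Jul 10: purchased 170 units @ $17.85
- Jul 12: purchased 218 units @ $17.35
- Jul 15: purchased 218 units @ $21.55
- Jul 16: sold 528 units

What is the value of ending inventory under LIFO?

Jul 16, 528 sold [LIFO — newest first]: 218 @ $21.55 + 218 @ $17.35 + 92 @ $17.85 = $10,122.40
Ending inventory: 120 @ $20.65 + 45 @ $19.55 + 78 @ $17.85 = $4,750.05

Ending inventory = $4,750.05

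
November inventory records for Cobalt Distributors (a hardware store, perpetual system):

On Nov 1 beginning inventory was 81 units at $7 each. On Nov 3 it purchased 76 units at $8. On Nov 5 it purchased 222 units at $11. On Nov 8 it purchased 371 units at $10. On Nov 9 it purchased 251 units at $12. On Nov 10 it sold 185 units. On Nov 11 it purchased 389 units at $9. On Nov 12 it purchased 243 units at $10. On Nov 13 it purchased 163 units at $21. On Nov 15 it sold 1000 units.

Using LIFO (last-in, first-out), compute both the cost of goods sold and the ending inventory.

Nov 10, 185 sold [LIFO — newest first]: 185 @ $12 = $2,220
Nov 15, 1000 sold [LIFO — newest first]: 163 @ $21 + 243 @ $10 + 389 @ $9 + 66 @ $12 + 139 @ $10 = $11,536
Total COGS = $2,220 + $11,536 = $13,756
Ending inventory: 81 @ $7 + 76 @ $8 + 222 @ $11 + 232 @ $10 = $5,937

COGS = $13,756; ending inventory = $5,937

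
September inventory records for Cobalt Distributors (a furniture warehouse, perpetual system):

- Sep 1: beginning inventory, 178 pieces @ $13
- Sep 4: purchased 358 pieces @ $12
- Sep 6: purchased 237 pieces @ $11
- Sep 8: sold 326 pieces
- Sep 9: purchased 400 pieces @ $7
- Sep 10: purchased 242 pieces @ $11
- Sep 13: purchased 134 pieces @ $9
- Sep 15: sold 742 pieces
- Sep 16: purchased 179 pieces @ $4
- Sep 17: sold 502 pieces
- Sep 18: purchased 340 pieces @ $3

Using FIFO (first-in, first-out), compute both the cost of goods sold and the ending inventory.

Sep 8, 326 sold [FIFO — oldest first]: 178 @ $13 + 148 @ $12 = $4,090
Sep 15, 742 sold [FIFO — oldest first]: 210 @ $12 + 237 @ $11 + 295 @ $7 = $7,192
Sep 17, 502 sold [FIFO — oldest first]: 105 @ $7 + 242 @ $11 + 134 @ $9 + 21 @ $4 = $4,687
Total COGS = $4,090 + $7,192 + $4,687 = $15,969
Ending inventory: 158 @ $4 + 340 @ $3 = $1,652

COGS = $15,969; ending inventory = $1,652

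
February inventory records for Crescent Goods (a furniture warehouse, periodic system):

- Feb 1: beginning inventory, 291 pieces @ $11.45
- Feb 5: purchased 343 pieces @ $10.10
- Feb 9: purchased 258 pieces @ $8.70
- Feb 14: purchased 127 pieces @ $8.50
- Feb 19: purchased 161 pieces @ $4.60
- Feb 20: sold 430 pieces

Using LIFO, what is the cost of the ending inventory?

Ending inventory = $7,805.45

Feb 20, 430 sold [LIFO — newest first]: 161 @ $4.60 + 127 @ $8.50 + 142 @ $8.70 = $3,055.50
Ending inventory: 291 @ $11.45 + 343 @ $10.10 + 116 @ $8.70 = $7,805.45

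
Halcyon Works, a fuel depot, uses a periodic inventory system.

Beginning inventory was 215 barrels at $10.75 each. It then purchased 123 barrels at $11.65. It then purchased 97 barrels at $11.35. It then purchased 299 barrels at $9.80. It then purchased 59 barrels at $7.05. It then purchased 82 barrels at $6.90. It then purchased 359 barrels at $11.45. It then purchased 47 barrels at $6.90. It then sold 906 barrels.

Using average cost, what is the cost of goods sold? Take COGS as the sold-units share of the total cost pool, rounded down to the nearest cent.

Sale 1, sell 906: 906/1281 × $13,191.95 → $9,330.13
Ending inventory (cost pool remaining) = $3,861.82

COGS = $9,330.13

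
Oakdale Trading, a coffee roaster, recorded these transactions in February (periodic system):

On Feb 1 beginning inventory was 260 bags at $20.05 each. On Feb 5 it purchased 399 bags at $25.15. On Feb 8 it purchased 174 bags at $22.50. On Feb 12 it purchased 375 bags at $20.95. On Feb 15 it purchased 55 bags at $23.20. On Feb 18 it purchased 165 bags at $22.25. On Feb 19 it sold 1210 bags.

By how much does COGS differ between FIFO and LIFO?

$529.95

FIFO COGS: 260 @ $20.05 + 399 @ $25.15 + 174 @ $22.50 + 375 @ $20.95 + 2 @ $23.20 = $27,065.50
LIFO COGS: 165 @ $22.25 + 55 @ $23.20 + 375 @ $20.95 + 174 @ $22.50 + 399 @ $25.15 + 42 @ $20.05 = $27,595.45
Difference = |$27,065.50 − $27,595.45| = $529.95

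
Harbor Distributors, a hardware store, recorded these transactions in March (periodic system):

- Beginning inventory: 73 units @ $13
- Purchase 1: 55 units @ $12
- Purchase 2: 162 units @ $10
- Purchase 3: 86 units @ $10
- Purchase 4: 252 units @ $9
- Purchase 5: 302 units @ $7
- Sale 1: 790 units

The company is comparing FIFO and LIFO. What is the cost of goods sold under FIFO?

COGS = $7,491

FIFO COGS: 73 @ $13 + 55 @ $12 + 162 @ $10 + 86 @ $10 + 252 @ $9 + 162 @ $7 = $7,491
LIFO COGS: 302 @ $7 + 252 @ $9 + 86 @ $10 + 150 @ $10 = $6,742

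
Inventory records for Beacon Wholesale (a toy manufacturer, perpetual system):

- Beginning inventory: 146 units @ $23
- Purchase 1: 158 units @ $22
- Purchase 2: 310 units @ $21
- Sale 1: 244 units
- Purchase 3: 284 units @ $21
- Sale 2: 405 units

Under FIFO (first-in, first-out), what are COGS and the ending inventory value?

COGS = $14,079; ending inventory = $5,229

Sale 1 (244) [FIFO — oldest first]: 146 @ $23 + 98 @ $22 = $5,514
Sale 2 (405) [FIFO — oldest first]: 60 @ $22 + 310 @ $21 + 35 @ $21 = $8,565
Total COGS = $5,514 + $8,565 = $14,079
Ending inventory: 249 @ $21 = $5,229
Check: goods available $19,308 = COGS $14,079 + ending $5,229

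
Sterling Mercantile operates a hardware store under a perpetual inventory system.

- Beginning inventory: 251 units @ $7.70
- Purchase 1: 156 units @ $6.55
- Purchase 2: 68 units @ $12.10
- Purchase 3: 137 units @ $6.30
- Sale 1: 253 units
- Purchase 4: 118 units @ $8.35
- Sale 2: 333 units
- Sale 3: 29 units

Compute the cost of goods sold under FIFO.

COGS = $4,665.45

Sale 1 (253) [FIFO — oldest first]: 251 @ $7.70 + 2 @ $6.55 = $1,945.80
Sale 2 (333) [FIFO — oldest first]: 154 @ $6.55 + 68 @ $12.10 + 111 @ $6.30 = $2,530.80
Sale 3 (29) [FIFO — oldest first]: 26 @ $6.30 + 3 @ $8.35 = $188.85
Total COGS = $1,945.80 + $2,530.80 + $188.85 = $4,665.45
Ending inventory: 115 @ $8.35 = $960.25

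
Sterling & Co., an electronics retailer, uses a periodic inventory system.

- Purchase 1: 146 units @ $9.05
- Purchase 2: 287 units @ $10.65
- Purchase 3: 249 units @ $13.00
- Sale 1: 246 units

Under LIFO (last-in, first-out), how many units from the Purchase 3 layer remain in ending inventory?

3

Sale 1 (246) [LIFO — newest first]: 246 @ $13.00 = $3,198.00
Ending inventory: 146 @ $9.05 + 287 @ $10.65 + 3 @ $13.00 = $4,416.85
Check: goods available $7,614.85 = COGS $3,198.00 + ending $4,416.85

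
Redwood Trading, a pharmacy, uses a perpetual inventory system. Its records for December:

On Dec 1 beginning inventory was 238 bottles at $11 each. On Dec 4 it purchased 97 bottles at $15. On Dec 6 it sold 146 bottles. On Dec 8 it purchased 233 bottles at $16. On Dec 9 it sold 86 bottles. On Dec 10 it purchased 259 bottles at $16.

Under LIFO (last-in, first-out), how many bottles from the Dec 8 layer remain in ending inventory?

Dec 6, 146 sold [LIFO — newest first]: 97 @ $15 + 49 @ $11 = $1,994
Dec 9, 86 sold [LIFO — newest first]: 86 @ $16 = $1,376
Total COGS = $1,994 + $1,376 = $3,370
Ending inventory: 189 @ $11 + 147 @ $16 + 259 @ $16 = $8,575
Check: goods available $11,945 = COGS $3,370 + ending $8,575

147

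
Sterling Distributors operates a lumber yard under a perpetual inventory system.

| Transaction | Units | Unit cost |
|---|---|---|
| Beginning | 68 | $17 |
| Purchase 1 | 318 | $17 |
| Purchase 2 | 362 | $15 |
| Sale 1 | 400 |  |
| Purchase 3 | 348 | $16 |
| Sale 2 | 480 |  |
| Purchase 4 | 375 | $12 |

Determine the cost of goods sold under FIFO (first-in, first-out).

Sale 1 (400) [FIFO — oldest first]: 68 @ $17 + 318 @ $17 + 14 @ $15 = $6,772
Sale 2 (480) [FIFO — oldest first]: 348 @ $15 + 132 @ $16 = $7,332
Total COGS = $6,772 + $7,332 = $14,104
Ending inventory: 216 @ $16 + 375 @ $12 = $7,956

COGS = $14,104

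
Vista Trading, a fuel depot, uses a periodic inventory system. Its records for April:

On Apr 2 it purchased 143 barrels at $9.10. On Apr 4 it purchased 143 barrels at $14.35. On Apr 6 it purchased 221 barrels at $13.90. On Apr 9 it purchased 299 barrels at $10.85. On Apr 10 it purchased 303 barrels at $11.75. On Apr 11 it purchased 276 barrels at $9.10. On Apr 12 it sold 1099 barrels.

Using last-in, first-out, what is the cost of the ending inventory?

Apr 12, 1099 sold [LIFO — newest first]: 276 @ $9.10 + 303 @ $11.75 + 299 @ $10.85 + 221 @ $13.90 = $12,387.90
Ending inventory: 143 @ $9.10 + 143 @ $14.35 = $3,353.35

Ending inventory = $3,353.35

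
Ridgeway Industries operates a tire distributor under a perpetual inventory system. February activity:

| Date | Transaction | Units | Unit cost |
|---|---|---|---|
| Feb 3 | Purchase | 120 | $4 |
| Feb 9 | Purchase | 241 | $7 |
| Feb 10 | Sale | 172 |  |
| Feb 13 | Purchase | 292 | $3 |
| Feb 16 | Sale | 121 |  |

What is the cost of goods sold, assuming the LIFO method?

Feb 10, 172 sold [LIFO — newest first]: 172 @ $7 = $1,204
Feb 16, 121 sold [LIFO — newest first]: 121 @ $3 = $363
Total COGS = $1,204 + $363 = $1,567
Ending inventory: 120 @ $4 + 69 @ $7 + 171 @ $3 = $1,476
Check: goods available $3,043 = COGS $1,567 + ending $1,476

COGS = $1,567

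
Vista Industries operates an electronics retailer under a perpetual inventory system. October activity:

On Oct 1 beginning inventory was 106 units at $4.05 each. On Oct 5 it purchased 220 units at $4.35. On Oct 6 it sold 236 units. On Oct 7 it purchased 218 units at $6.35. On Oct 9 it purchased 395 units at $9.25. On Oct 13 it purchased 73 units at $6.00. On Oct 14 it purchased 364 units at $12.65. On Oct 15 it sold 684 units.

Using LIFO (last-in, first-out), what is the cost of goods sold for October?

COGS = $8,349.15

Oct 6, 236 sold [LIFO — newest first]: 220 @ $4.35 + 16 @ $4.05 = $1,021.80
Oct 15, 684 sold [LIFO — newest first]: 364 @ $12.65 + 73 @ $6.00 + 247 @ $9.25 = $7,327.35
Total COGS = $1,021.80 + $7,327.35 = $8,349.15
Ending inventory: 90 @ $4.05 + 218 @ $6.35 + 148 @ $9.25 = $3,117.80
Check: goods available $11,466.95 = COGS $8,349.15 + ending $3,117.80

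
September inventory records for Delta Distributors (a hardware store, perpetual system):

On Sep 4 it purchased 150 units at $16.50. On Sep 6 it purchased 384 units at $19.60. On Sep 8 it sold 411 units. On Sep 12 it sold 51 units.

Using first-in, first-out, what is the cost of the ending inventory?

Sep 8, 411 sold [FIFO — oldest first]: 150 @ $16.50 + 261 @ $19.60 = $7,590.60
Sep 12, 51 sold [FIFO — oldest first]: 51 @ $19.60 = $999.60
Total COGS = $7,590.60 + $999.60 = $8,590.20
Ending inventory: 72 @ $19.60 = $1,411.20

Ending inventory = $1,411.20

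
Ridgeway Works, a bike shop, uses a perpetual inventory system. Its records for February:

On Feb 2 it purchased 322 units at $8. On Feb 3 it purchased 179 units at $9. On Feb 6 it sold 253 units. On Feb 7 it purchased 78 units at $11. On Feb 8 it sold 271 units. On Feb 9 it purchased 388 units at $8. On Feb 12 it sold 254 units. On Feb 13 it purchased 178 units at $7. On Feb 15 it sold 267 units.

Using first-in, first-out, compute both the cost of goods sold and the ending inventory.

Feb 6, 253 sold [FIFO — oldest first]: 253 @ $8 = $2,024
Feb 8, 271 sold [FIFO — oldest first]: 69 @ $8 + 179 @ $9 + 23 @ $11 = $2,416
Feb 12, 254 sold [FIFO — oldest first]: 55 @ $11 + 199 @ $8 = $2,197
Feb 15, 267 sold [FIFO — oldest first]: 189 @ $8 + 78 @ $7 = $2,058
Total COGS = $2,024 + $2,416 + $2,197 + $2,058 = $8,695
Ending inventory: 100 @ $7 = $700
Check: goods available $9,395 = COGS $8,695 + ending $700

COGS = $8,695; ending inventory = $700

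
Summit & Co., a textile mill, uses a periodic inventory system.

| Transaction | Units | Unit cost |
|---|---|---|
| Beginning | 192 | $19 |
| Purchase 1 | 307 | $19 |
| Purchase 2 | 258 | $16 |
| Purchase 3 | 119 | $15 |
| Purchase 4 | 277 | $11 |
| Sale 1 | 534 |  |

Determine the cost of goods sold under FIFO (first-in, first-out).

Sale 1 (534) [FIFO — oldest first]: 192 @ $19 + 307 @ $19 + 35 @ $16 = $10,041
Ending inventory: 223 @ $16 + 119 @ $15 + 277 @ $11 = $8,400

COGS = $10,041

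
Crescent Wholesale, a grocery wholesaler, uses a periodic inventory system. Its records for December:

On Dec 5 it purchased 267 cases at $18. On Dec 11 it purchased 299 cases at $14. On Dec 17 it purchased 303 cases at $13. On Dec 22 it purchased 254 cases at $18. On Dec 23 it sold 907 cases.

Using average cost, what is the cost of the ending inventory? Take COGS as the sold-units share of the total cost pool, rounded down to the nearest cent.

Ending inventory = $3,366.57

Dec 23, sell 907: 907/1123 × $17,503.00 → $14,136.43
Ending inventory (cost pool remaining) = $3,366.57
Check: goods available $17,503.00 = COGS $14,136.43 + ending $3,366.57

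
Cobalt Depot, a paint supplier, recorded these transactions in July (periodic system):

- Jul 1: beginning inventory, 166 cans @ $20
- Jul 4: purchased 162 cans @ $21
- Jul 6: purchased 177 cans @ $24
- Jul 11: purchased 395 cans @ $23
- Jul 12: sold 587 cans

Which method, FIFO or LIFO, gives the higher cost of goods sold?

LIFO

FIFO COGS: 166 @ $20 + 162 @ $21 + 177 @ $24 + 82 @ $23 = $12,856
LIFO COGS: 395 @ $23 + 177 @ $24 + 15 @ $21 = $13,648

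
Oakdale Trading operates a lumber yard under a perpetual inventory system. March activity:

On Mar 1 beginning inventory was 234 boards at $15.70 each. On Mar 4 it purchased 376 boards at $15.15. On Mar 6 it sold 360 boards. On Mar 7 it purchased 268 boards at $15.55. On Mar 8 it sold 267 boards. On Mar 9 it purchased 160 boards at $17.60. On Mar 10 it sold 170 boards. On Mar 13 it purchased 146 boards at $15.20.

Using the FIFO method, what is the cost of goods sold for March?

Mar 6, 360 sold [FIFO — oldest first]: 234 @ $15.70 + 126 @ $15.15 = $5,582.70
Mar 8, 267 sold [FIFO — oldest first]: 250 @ $15.15 + 17 @ $15.55 = $4,051.85
Mar 10, 170 sold [FIFO — oldest first]: 170 @ $15.55 = $2,643.50
Total COGS = $5,582.70 + $4,051.85 + $2,643.50 = $12,278.05
Ending inventory: 81 @ $15.55 + 160 @ $17.60 + 146 @ $15.20 = $6,294.75

COGS = $12,278.05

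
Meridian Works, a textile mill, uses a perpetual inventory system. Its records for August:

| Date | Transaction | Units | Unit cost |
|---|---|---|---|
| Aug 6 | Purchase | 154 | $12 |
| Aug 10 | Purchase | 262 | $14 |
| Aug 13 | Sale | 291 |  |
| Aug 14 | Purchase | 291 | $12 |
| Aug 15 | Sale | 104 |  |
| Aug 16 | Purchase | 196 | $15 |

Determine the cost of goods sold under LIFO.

COGS = $5,264

Aug 13, 291 sold [LIFO — newest first]: 262 @ $14 + 29 @ $12 = $4,016
Aug 15, 104 sold [LIFO — newest first]: 104 @ $12 = $1,248
Total COGS = $4,016 + $1,248 = $5,264
Ending inventory: 125 @ $12 + 187 @ $12 + 196 @ $15 = $6,684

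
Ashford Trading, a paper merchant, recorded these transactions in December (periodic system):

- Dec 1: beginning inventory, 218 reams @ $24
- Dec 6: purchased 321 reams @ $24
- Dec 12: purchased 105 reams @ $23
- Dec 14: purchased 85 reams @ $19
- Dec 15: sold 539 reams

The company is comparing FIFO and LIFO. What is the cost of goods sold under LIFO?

COGS = $12,406

FIFO COGS: 218 @ $24 + 321 @ $24 = $12,936
LIFO COGS: 85 @ $19 + 105 @ $23 + 321 @ $24 + 28 @ $24 = $12,406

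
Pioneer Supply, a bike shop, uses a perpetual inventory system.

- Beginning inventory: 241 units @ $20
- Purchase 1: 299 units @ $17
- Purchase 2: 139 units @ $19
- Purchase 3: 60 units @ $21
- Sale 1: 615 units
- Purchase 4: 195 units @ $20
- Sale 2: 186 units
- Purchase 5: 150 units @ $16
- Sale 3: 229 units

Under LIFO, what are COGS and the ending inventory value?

COGS = $19,024; ending inventory = $1,080

Sale 1 (615) [LIFO — newest first]: 60 @ $21 + 139 @ $19 + 299 @ $17 + 117 @ $20 = $11,324
Sale 2 (186) [LIFO — newest first]: 186 @ $20 = $3,720
Sale 3 (229) [LIFO — newest first]: 150 @ $16 + 9 @ $20 + 70 @ $20 = $3,980
Total COGS = $11,324 + $3,720 + $3,980 = $19,024
Ending inventory: 54 @ $20 = $1,080
Check: goods available $20,104 = COGS $19,024 + ending $1,080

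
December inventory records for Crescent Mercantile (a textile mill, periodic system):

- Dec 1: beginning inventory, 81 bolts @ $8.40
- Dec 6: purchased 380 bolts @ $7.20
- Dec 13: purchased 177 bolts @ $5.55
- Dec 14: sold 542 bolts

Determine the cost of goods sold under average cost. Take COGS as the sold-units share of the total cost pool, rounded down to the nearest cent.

Dec 14, sell 542: 542/638 × $4,398.75 → $3,736.86
Ending inventory (cost pool remaining) = $661.89

COGS = $3,736.86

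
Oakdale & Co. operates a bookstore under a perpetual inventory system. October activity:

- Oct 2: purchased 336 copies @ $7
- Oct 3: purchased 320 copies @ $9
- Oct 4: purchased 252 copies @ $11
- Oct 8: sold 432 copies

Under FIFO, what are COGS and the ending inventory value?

COGS = $3,216; ending inventory = $4,788

Oct 8, 432 sold [FIFO — oldest first]: 336 @ $7 + 96 @ $9 = $3,216
Ending inventory: 224 @ $9 + 252 @ $11 = $4,788
Check: goods available $8,004 = COGS $3,216 + ending $4,788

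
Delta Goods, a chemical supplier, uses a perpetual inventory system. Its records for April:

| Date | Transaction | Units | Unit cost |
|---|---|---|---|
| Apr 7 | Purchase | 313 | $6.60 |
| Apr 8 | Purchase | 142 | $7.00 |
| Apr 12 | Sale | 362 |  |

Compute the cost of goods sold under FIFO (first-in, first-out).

COGS = $2,408.80

Apr 12, 362 sold [FIFO — oldest first]: 313 @ $6.60 + 49 @ $7.00 = $2,408.80
Ending inventory: 93 @ $7.00 = $651.00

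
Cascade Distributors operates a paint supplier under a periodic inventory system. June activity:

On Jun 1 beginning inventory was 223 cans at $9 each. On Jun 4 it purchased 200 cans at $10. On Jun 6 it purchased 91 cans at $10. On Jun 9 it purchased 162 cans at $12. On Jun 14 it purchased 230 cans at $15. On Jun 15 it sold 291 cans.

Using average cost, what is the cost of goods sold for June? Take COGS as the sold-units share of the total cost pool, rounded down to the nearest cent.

COGS = $3,311.81

Jun 15, sell 291: 291/906 × $10,311.00 → $3,311.81
Ending inventory (cost pool remaining) = $6,999.19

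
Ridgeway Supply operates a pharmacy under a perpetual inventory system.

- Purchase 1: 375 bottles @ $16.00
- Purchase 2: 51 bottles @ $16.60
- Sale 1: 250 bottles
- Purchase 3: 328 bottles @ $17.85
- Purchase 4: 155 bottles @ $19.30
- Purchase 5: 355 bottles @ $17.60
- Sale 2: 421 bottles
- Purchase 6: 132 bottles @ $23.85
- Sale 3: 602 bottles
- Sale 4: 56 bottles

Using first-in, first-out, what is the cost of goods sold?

Sale 1 (250) [FIFO — oldest first]: 250 @ $16.00 = $4,000.00
Sale 2 (421) [FIFO — oldest first]: 125 @ $16.00 + 51 @ $16.60 + 245 @ $17.85 = $7,219.85
Sale 3 (602) [FIFO — oldest first]: 83 @ $17.85 + 155 @ $19.30 + 355 @ $17.60 + 9 @ $23.85 = $10,935.70
Sale 4 (56) [FIFO — oldest first]: 56 @ $23.85 = $1,335.60
Total COGS = $4,000.00 + $7,219.85 + $10,935.70 + $1,335.60 = $23,491.15
Ending inventory: 67 @ $23.85 = $1,597.95
Check: goods available $25,089.10 = COGS $23,491.15 + ending $1,597.95

COGS = $23,491.15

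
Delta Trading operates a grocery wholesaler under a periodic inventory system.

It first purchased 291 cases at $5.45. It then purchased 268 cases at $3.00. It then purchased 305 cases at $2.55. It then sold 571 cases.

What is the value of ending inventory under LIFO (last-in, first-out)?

Sale 1 (571) [LIFO — newest first]: 305 @ $2.55 + 266 @ $3.00 = $1,575.75
Ending inventory: 291 @ $5.45 + 2 @ $3.00 = $1,591.95
Check: goods available $3,167.70 = COGS $1,575.75 + ending $1,591.95

Ending inventory = $1,591.95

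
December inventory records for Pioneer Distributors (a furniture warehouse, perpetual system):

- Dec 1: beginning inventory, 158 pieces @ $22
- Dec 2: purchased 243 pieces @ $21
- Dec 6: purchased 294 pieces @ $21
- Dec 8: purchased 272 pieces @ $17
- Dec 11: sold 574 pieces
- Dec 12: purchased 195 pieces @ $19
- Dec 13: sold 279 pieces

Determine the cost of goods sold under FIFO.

COGS = $17,439

Dec 11, 574 sold [FIFO — oldest first]: 158 @ $22 + 243 @ $21 + 173 @ $21 = $12,212
Dec 13, 279 sold [FIFO — oldest first]: 121 @ $21 + 158 @ $17 = $5,227
Total COGS = $12,212 + $5,227 = $17,439
Ending inventory: 114 @ $17 + 195 @ $19 = $5,643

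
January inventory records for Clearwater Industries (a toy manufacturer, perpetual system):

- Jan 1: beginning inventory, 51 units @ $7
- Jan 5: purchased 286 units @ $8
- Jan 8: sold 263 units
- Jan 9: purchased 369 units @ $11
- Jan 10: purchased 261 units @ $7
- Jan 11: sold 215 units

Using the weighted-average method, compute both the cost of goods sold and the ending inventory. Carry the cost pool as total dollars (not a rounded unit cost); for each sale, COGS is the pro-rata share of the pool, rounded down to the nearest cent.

COGS = $4,039.13; ending inventory = $4,491.87

After Jan 1: 51 on hand, pool $357.00 (≈ $7.0000 each)
After Jan 5: 337 on hand, pool $2,645.00 (≈ $7.8487 each)
Jan 8, sell 263: 263/337 × $2,645.00 → $2,064.19
After Jan 9: 443 on hand, pool $4,639.81 (≈ $10.4736 each)
After Jan 10: 704 on hand, pool $6,466.81 (≈ $9.1858 each)
Jan 11, sell 215: 215/704 × $6,466.81 → $1,974.94
Total COGS = $2,064.19 + $1,974.94 = $4,039.13
Ending inventory (cost pool remaining) = $4,491.87
Check: goods available $8,531.00 = COGS $4,039.13 + ending $4,491.87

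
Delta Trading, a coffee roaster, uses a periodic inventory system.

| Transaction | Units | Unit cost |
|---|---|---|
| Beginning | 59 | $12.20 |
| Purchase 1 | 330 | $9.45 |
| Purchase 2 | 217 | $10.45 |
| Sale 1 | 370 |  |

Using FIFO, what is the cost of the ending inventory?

Ending inventory = $2,447.20

Sale 1 (370) [FIFO — oldest first]: 59 @ $12.20 + 311 @ $9.45 = $3,658.75
Ending inventory: 19 @ $9.45 + 217 @ $10.45 = $2,447.20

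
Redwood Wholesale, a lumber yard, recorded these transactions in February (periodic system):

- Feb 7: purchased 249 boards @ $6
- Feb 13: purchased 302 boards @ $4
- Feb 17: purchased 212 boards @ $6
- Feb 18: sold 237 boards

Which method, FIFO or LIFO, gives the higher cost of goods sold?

FIFO COGS: 237 @ $6 = $1,422
LIFO COGS: 212 @ $6 + 25 @ $4 = $1,372

FIFO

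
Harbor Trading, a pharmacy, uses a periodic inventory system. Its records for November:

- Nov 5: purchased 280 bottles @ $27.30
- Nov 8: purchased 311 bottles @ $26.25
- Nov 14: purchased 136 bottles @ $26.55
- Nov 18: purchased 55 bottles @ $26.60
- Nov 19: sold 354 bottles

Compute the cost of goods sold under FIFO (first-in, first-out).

Nov 19, 354 sold [FIFO — oldest first]: 280 @ $27.30 + 74 @ $26.25 = $9,586.50
Ending inventory: 237 @ $26.25 + 136 @ $26.55 + 55 @ $26.60 = $11,295.05

COGS = $9,586.50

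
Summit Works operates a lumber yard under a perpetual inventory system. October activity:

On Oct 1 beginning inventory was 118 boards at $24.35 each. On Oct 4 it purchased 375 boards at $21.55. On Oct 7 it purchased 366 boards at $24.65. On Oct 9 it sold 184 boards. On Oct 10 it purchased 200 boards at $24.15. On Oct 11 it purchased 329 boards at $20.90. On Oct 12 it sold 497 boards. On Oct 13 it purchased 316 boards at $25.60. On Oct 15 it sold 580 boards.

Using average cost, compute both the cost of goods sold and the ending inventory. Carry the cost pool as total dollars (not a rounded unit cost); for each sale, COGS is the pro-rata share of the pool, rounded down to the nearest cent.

COGS = $29,300.71; ending inventory = $10,471.44

After Oct 1: 118 on hand, pool $2,873.30 (≈ $24.3500 each)
After Oct 4: 493 on hand, pool $10,954.55 (≈ $22.2202 each)
After Oct 7: 859 on hand, pool $19,976.45 (≈ $23.2555 each)
Oct 9, sell 184: 184/859 × $19,976.45 → $4,279.00
After Oct 10: 875 on hand, pool $20,527.45 (≈ $23.4599 each)
After Oct 11: 1204 on hand, pool $27,403.55 (≈ $22.7604 each)
Oct 12, sell 497: 497/1204 × $27,403.55 → $11,311.93
After Oct 13: 1023 on hand, pool $24,181.22 (≈ $23.6376 each)
Oct 15, sell 580: 580/1023 × $24,181.22 → $13,709.78
Total COGS = $4,279.00 + $11,311.93 + $13,709.78 = $29,300.71
Ending inventory (cost pool remaining) = $10,471.44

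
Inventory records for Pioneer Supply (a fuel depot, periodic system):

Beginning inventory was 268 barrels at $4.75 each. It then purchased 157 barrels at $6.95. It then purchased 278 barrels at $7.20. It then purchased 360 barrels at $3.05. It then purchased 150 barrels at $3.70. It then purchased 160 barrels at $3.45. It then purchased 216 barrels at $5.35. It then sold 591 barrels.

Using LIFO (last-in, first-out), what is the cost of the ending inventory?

Sale 1 (591) [LIFO — newest first]: 216 @ $5.35 + 160 @ $3.45 + 150 @ $3.70 + 65 @ $3.05 = $2,460.85
Ending inventory: 268 @ $4.75 + 157 @ $6.95 + 278 @ $7.20 + 295 @ $3.05 = $5,265.50

Ending inventory = $5,265.50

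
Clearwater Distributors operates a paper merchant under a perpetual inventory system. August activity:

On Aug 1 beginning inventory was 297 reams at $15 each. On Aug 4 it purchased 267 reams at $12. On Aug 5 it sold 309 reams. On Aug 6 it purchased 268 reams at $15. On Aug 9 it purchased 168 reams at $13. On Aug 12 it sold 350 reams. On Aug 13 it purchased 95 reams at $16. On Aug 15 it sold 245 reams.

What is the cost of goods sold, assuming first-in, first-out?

Aug 5, 309 sold [FIFO — oldest first]: 297 @ $15 + 12 @ $12 = $4,599
Aug 12, 350 sold [FIFO — oldest first]: 255 @ $12 + 95 @ $15 = $4,485
Aug 15, 245 sold [FIFO — oldest first]: 173 @ $15 + 72 @ $13 = $3,531
Total COGS = $4,599 + $4,485 + $3,531 = $12,615
Ending inventory: 96 @ $13 + 95 @ $16 = $2,768

COGS = $12,615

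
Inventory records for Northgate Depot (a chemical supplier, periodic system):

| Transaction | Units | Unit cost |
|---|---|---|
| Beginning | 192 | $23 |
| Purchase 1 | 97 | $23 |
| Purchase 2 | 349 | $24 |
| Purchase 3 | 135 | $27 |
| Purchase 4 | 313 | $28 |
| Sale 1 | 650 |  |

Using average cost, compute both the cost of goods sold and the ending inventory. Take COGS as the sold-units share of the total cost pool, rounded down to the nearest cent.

COGS = $16,418.78; ending inventory = $11,013.22

Sale 1, sell 650: 650/1086 × $27,432.00 → $16,418.78
Ending inventory (cost pool remaining) = $11,013.22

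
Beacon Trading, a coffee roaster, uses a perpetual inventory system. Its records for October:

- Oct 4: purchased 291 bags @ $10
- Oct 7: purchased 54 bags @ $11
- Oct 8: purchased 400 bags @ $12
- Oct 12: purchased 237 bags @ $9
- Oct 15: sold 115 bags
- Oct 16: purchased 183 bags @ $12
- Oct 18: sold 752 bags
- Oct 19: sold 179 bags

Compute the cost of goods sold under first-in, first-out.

COGS = $11,205

Oct 15, 115 sold [FIFO — oldest first]: 115 @ $10 = $1,150
Oct 18, 752 sold [FIFO — oldest first]: 176 @ $10 + 54 @ $11 + 400 @ $12 + 122 @ $9 = $8,252
Oct 19, 179 sold [FIFO — oldest first]: 115 @ $9 + 64 @ $12 = $1,803
Total COGS = $1,150 + $8,252 + $1,803 = $11,205
Ending inventory: 119 @ $12 = $1,428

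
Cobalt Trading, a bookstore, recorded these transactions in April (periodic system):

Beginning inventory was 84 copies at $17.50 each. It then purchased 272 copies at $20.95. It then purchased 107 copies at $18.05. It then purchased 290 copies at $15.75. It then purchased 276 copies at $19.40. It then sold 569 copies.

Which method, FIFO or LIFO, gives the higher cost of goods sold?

FIFO

FIFO COGS: 84 @ $17.50 + 272 @ $20.95 + 107 @ $18.05 + 106 @ $15.75 = $10,769.25
LIFO COGS: 276 @ $19.40 + 290 @ $15.75 + 3 @ $18.05 = $9,976.05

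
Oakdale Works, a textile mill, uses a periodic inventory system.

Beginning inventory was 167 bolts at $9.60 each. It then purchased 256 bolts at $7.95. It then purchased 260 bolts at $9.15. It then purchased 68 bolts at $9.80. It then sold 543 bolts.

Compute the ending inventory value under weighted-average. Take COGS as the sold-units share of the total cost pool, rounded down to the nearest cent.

Ending inventory = $1,851.18

Sale 1, sell 543: 543/751 × $6,683.80 → $4,832.62
Ending inventory (cost pool remaining) = $1,851.18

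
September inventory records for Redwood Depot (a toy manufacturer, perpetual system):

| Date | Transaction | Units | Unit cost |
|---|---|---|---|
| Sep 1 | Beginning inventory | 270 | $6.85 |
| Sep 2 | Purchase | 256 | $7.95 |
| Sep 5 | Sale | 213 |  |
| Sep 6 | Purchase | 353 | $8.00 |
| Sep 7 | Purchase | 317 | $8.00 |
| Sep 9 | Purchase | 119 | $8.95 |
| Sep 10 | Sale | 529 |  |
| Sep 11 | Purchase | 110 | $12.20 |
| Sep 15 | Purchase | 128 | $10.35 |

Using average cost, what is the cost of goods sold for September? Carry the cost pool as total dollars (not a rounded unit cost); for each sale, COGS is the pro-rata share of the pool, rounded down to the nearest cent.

After Sep 1: 270 on hand, pool $1,849.50 (≈ $6.8500 each)
After Sep 2: 526 on hand, pool $3,884.70 (≈ $7.3854 each)
Sep 5, sell 213: 213/526 × $3,884.70 → $1,573.08
After Sep 6: 666 on hand, pool $5,135.62 (≈ $7.7111 each)
After Sep 7: 983 on hand, pool $7,671.62 (≈ $7.8043 each)
After Sep 9: 1102 on hand, pool $8,736.67 (≈ $7.9280 each)
Sep 10, sell 529: 529/1102 × $8,736.67 → $4,193.91
After Sep 11: 683 on hand, pool $5,884.76 (≈ $8.6160 each)
After Sep 15: 811 on hand, pool $7,209.56 (≈ $8.8897 each)
Total COGS = $1,573.08 + $4,193.91 = $5,766.99
Ending inventory (cost pool remaining) = $7,209.56
Check: goods available $12,976.55 = COGS $5,766.99 + ending $7,209.56

COGS = $5,766.99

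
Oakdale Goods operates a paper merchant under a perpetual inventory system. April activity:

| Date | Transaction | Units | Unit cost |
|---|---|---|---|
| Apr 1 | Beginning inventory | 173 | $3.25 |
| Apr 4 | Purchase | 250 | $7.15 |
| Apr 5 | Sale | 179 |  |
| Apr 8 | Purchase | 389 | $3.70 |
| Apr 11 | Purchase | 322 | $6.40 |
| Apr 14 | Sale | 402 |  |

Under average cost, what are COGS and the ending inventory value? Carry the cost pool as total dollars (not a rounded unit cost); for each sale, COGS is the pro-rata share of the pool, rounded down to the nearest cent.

After Apr 1: 173 on hand, pool $562.25 (≈ $3.2500 each)
After Apr 4: 423 on hand, pool $2,349.75 (≈ $5.5550 each)
Apr 5, sell 179: 179/423 × $2,349.75 → $994.33
After Apr 8: 633 on hand, pool $2,794.72 (≈ $4.4150 each)
After Apr 11: 955 on hand, pool $4,855.52 (≈ $5.0843 each)
Apr 14, sell 402: 402/955 × $4,855.52 → $2,043.89
Total COGS = $994.33 + $2,043.89 = $3,038.22
Ending inventory (cost pool remaining) = $2,811.63

COGS = $3,038.22; ending inventory = $2,811.63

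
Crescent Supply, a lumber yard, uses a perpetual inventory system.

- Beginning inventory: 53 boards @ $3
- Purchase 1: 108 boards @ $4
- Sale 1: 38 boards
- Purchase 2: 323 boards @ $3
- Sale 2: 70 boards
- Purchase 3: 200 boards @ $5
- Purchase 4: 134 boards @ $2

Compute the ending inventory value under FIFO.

Ending inventory = $2,449

Sale 1 (38) [FIFO — oldest first]: 38 @ $3 = $114
Sale 2 (70) [FIFO — oldest first]: 15 @ $3 + 55 @ $4 = $265
Total COGS = $114 + $265 = $379
Ending inventory: 53 @ $4 + 323 @ $3 + 200 @ $5 + 134 @ $2 = $2,449
Check: goods available $2,828 = COGS $379 + ending $2,449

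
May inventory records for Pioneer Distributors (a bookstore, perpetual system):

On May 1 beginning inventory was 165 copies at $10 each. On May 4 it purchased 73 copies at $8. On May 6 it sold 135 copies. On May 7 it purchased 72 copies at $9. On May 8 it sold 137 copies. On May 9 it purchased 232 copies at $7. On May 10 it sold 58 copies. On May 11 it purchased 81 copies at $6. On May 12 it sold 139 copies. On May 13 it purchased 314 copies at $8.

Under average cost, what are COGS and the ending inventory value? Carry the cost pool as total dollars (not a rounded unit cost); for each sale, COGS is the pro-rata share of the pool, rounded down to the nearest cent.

COGS = $3,921.63; ending inventory = $3,582.37

After May 1: 165 on hand, pool $1,650.00 (≈ $10.0000 each)
After May 4: 238 on hand, pool $2,234.00 (≈ $9.3866 each)
May 6, sell 135: 135/238 × $2,234.00 → $1,267.18
After May 7: 175 on hand, pool $1,614.82 (≈ $9.2275 each)
May 8, sell 137: 137/175 × $1,614.82 → $1,264.17
After May 9: 270 on hand, pool $1,974.65 (≈ $7.3135 each)
May 10, sell 58: 58/270 × $1,974.65 → $424.18
After May 11: 293 on hand, pool $2,036.47 (≈ $6.9504 each)
May 12, sell 139: 139/293 × $2,036.47 → $966.10
After May 13: 468 on hand, pool $3,582.37 (≈ $7.6546 each)
Total COGS = $1,267.18 + $1,264.17 + $424.18 + $966.10 = $3,921.63
Ending inventory (cost pool remaining) = $3,582.37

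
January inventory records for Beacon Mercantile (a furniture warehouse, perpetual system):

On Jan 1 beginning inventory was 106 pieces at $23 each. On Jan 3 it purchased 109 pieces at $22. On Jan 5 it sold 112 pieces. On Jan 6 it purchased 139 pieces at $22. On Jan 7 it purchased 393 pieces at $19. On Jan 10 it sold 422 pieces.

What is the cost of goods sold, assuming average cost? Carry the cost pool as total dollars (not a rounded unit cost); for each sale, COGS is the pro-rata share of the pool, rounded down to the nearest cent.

COGS = $11,053.43

After Jan 1: 106 on hand, pool $2,438.00 (≈ $23.0000 each)
After Jan 3: 215 on hand, pool $4,836.00 (≈ $22.4930 each)
Jan 5, sell 112: 112/215 × $4,836.00 → $2,519.21
After Jan 6: 242 on hand, pool $5,374.79 (≈ $22.2099 each)
After Jan 7: 635 on hand, pool $12,841.79 (≈ $20.2233 each)
Jan 10, sell 422: 422/635 × $12,841.79 → $8,534.22
Total COGS = $2,519.21 + $8,534.22 = $11,053.43
Ending inventory (cost pool remaining) = $4,307.57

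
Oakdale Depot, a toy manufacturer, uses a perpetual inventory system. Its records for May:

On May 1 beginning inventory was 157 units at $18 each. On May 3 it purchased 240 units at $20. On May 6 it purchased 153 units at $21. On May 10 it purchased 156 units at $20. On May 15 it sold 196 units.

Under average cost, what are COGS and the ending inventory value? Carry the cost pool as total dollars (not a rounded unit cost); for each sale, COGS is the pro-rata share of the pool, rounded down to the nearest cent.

COGS = $3,875.30; ending inventory = $10,083.70

After May 1: 157 on hand, pool $2,826.00 (≈ $18.0000 each)
After May 3: 397 on hand, pool $7,626.00 (≈ $19.2091 each)
After May 6: 550 on hand, pool $10,839.00 (≈ $19.7073 each)
After May 10: 706 on hand, pool $13,959.00 (≈ $19.7720 each)
May 15, sell 196: 196/706 × $13,959.00 → $3,875.30
Ending inventory (cost pool remaining) = $10,083.70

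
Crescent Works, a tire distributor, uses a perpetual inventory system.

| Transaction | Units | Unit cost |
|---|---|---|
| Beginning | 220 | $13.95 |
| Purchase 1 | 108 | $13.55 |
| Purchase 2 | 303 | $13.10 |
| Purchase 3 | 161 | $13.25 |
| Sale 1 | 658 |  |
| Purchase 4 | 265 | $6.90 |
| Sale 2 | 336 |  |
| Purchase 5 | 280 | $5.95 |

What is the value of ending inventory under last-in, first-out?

Sale 1 (658) [LIFO — newest first]: 161 @ $13.25 + 303 @ $13.10 + 108 @ $13.55 + 86 @ $13.95 = $8,765.65
Sale 2 (336) [LIFO — newest first]: 265 @ $6.90 + 71 @ $13.95 = $2,818.95
Total COGS = $8,765.65 + $2,818.95 = $11,584.60
Ending inventory: 63 @ $13.95 + 280 @ $5.95 = $2,544.85

Ending inventory = $2,544.85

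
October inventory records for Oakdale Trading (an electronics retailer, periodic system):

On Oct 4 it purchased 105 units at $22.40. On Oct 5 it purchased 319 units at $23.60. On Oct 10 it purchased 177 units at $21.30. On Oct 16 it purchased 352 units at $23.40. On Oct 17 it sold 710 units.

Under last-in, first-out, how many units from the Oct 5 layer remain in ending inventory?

Oct 17, 710 sold [LIFO — newest first]: 352 @ $23.40 + 177 @ $21.30 + 181 @ $23.60 = $16,278.50
Ending inventory: 105 @ $22.40 + 138 @ $23.60 = $5,608.80
Check: goods available $21,887.30 = COGS $16,278.50 + ending $5,608.80

138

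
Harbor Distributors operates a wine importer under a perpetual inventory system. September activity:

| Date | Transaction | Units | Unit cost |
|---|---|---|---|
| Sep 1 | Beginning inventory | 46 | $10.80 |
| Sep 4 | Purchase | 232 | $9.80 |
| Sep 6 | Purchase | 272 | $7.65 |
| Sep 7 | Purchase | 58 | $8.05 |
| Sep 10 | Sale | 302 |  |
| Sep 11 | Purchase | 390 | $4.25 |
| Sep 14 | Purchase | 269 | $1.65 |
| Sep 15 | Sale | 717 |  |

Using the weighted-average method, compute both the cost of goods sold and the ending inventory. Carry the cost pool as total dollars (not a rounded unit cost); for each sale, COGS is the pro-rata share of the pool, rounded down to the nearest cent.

COGS = $6,191.55; ending inventory = $1,227.90

After Sep 1: 46 on hand, pool $496.80 (≈ $10.8000 each)
After Sep 4: 278 on hand, pool $2,770.40 (≈ $9.9655 each)
After Sep 6: 550 on hand, pool $4,851.20 (≈ $8.8204 each)
After Sep 7: 608 on hand, pool $5,318.10 (≈ $8.7469 each)
Sep 10, sell 302: 302/608 × $5,318.10 → $2,641.55
After Sep 11: 696 on hand, pool $4,334.05 (≈ $6.2271 each)
After Sep 14: 965 on hand, pool $4,777.90 (≈ $4.9512 each)
Sep 15, sell 717: 717/965 × $4,777.90 → $3,550.00
Total COGS = $2,641.55 + $3,550.00 = $6,191.55
Ending inventory (cost pool remaining) = $1,227.90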